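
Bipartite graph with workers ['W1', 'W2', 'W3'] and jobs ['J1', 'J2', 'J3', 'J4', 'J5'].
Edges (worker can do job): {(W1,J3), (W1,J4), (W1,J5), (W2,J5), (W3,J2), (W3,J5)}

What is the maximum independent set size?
Maximum independent set = 5

By König's theorem:
- Min vertex cover = Max matching = 3
- Max independent set = Total vertices - Min vertex cover
- Max independent set = 8 - 3 = 5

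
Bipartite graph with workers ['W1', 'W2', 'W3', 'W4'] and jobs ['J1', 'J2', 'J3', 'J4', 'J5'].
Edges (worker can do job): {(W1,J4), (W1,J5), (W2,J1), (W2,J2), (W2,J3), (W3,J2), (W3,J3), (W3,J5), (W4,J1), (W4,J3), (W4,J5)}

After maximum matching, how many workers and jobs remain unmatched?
Unmatched: 0 workers, 1 jobs

Maximum matching size: 4
Workers: 4 total, 4 matched, 0 unmatched
Jobs: 5 total, 4 matched, 1 unmatched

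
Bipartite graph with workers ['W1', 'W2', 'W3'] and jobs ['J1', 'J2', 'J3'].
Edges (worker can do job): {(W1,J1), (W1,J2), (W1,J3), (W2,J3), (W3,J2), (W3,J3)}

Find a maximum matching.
Matching: {(W1,J1), (W2,J3), (W3,J2)}

Maximum matching (size 3):
  W1 → J1
  W2 → J3
  W3 → J2

Each worker is assigned to at most one job, and each job to at most one worker.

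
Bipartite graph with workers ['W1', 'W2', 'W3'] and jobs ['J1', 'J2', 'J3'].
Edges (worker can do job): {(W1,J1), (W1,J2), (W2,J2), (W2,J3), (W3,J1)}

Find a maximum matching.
Matching: {(W1,J2), (W2,J3), (W3,J1)}

Maximum matching (size 3):
  W1 → J2
  W2 → J3
  W3 → J1

Each worker is assigned to at most one job, and each job to at most one worker.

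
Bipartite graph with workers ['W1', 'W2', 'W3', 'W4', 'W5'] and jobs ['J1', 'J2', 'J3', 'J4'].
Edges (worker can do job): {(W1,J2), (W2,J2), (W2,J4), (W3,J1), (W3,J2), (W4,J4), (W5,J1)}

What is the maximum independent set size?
Maximum independent set = 6

By König's theorem:
- Min vertex cover = Max matching = 3
- Max independent set = Total vertices - Min vertex cover
- Max independent set = 9 - 3 = 6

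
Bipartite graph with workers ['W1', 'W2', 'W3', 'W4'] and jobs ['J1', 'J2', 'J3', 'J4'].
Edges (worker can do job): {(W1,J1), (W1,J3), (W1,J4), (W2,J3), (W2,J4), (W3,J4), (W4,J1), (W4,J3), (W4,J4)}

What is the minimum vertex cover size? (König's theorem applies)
Minimum vertex cover size = 3

By König's theorem: in bipartite graphs,
min vertex cover = max matching = 3

Maximum matching has size 3, so minimum vertex cover also has size 3.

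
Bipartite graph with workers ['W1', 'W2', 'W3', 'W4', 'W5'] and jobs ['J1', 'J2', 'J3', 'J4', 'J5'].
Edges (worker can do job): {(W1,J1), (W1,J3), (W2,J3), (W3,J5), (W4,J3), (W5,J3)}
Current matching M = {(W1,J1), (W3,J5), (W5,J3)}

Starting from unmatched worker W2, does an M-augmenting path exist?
No augmenting path from W2

Alternating search from W2 reaches jobs: {J3}.
Every reachable job is already matched in M, and following those matched edges back to workers exposes no further unvisited jobs.
No M-augmenting path from W2 exists.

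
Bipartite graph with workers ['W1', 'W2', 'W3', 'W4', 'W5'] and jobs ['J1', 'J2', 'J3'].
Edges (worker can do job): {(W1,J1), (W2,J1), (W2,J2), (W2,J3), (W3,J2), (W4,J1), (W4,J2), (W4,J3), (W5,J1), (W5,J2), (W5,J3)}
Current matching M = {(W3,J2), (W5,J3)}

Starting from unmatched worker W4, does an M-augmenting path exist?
Yes: W4 → J1

An M-augmenting path alternates non-matching / matching edges, starting and ending at unmatched vertices.
Path: W4 → J1
(J1 is unmatched in M, so the path is augmenting.)
Flipping edges along this path would increase |M| from 2 to 3.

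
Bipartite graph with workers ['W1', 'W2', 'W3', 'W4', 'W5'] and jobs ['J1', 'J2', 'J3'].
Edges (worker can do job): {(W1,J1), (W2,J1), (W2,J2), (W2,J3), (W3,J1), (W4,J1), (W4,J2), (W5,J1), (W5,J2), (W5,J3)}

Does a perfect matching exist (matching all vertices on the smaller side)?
Yes, perfect matching exists (size 3)

Perfect matching: {(W2,J3), (W3,J1), (W5,J2)}
All 3 vertices on the smaller side are matched.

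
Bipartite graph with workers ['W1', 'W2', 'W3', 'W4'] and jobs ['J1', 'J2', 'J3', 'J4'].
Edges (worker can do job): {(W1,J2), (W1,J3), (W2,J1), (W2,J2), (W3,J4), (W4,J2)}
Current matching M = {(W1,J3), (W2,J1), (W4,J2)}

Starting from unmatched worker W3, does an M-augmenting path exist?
Yes: W3 → J4

An M-augmenting path alternates non-matching / matching edges, starting and ending at unmatched vertices.
Path: W3 → J4
(J4 is unmatched in M, so the path is augmenting.)
Flipping edges along this path would increase |M| from 3 to 4.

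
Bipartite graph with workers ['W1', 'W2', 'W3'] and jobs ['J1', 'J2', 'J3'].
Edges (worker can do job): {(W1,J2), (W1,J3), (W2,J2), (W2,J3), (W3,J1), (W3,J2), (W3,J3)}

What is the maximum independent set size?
Maximum independent set = 3

By König's theorem:
- Min vertex cover = Max matching = 3
- Max independent set = Total vertices - Min vertex cover
- Max independent set = 6 - 3 = 3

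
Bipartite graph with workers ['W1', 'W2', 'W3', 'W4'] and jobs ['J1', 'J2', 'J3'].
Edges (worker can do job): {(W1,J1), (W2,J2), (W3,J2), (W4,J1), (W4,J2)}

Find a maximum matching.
Matching: {(W1,J1), (W4,J2)}

Maximum matching (size 2):
  W1 → J1
  W4 → J2

Each worker is assigned to at most one job, and each job to at most one worker.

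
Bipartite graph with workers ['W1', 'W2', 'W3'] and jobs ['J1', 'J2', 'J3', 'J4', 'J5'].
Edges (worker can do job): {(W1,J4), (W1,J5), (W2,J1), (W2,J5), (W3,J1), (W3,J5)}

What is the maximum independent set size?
Maximum independent set = 5

By König's theorem:
- Min vertex cover = Max matching = 3
- Max independent set = Total vertices - Min vertex cover
- Max independent set = 8 - 3 = 5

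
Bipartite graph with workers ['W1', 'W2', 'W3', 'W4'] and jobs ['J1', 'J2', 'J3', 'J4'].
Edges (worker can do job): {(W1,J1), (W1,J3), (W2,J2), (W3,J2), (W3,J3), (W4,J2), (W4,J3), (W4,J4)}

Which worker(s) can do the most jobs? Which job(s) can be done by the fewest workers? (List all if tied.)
Most versatile: W4 (3 jobs); Least covered: J1, J4 (1 workers)

Worker degrees (jobs they can do): W1:2, W2:1, W3:2, W4:3
Job degrees (workers who can do it): J1:1, J2:3, J3:3, J4:1

Maximum worker degree is 3, achieved by: W4
Minimum job degree is 1, achieved by: J1, J4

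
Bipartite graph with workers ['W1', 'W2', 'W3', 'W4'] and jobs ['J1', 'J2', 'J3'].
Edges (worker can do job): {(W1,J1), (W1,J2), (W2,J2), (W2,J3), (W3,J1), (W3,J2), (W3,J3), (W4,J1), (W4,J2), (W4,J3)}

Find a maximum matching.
Matching: {(W2,J3), (W3,J1), (W4,J2)}

Maximum matching (size 3):
  W2 → J3
  W3 → J1
  W4 → J2

Each worker is assigned to at most one job, and each job to at most one worker.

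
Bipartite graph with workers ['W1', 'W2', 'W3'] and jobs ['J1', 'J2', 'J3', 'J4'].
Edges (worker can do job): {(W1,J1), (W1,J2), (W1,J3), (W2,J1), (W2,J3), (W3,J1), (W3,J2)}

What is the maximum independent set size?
Maximum independent set = 4

By König's theorem:
- Min vertex cover = Max matching = 3
- Max independent set = Total vertices - Min vertex cover
- Max independent set = 7 - 3 = 4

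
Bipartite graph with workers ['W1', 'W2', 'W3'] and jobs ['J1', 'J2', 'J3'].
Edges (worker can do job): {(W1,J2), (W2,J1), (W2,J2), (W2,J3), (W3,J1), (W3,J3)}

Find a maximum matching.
Matching: {(W1,J2), (W2,J3), (W3,J1)}

Maximum matching (size 3):
  W1 → J2
  W2 → J3
  W3 → J1

Each worker is assigned to at most one job, and each job to at most one worker.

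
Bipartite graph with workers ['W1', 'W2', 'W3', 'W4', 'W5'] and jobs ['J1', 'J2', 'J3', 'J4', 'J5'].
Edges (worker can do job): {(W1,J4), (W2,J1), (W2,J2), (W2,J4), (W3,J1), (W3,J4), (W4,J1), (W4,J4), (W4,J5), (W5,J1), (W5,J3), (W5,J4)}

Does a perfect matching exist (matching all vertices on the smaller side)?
Yes, perfect matching exists (size 5)

Perfect matching: {(W1,J4), (W2,J2), (W3,J1), (W4,J5), (W5,J3)}
All 5 vertices on the smaller side are matched.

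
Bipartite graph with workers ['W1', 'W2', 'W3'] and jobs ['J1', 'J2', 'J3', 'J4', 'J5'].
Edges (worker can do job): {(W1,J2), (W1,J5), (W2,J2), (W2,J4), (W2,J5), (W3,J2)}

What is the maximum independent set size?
Maximum independent set = 5

By König's theorem:
- Min vertex cover = Max matching = 3
- Max independent set = Total vertices - Min vertex cover
- Max independent set = 8 - 3 = 5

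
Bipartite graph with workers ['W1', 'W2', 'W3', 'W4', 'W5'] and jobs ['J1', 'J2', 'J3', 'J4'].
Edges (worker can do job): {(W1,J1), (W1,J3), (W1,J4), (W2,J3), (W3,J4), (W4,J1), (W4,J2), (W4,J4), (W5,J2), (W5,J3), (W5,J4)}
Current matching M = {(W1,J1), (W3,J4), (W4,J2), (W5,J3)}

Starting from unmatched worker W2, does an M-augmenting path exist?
No augmenting path from W2

Alternating search from W2 reaches jobs: {J1, J2, J3, J4}.
Every reachable job is already matched in M, and following those matched edges back to workers exposes no further unvisited jobs.
No M-augmenting path from W2 exists.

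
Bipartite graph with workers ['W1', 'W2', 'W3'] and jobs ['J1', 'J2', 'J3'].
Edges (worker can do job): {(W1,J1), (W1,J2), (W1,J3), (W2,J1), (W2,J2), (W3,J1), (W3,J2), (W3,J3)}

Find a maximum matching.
Matching: {(W1,J1), (W2,J2), (W3,J3)}

Maximum matching (size 3):
  W1 → J1
  W2 → J2
  W3 → J3

Each worker is assigned to at most one job, and each job to at most one worker.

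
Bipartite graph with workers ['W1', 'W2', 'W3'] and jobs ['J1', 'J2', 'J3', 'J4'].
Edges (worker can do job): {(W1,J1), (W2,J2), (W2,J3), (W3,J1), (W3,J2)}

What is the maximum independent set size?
Maximum independent set = 4

By König's theorem:
- Min vertex cover = Max matching = 3
- Max independent set = Total vertices - Min vertex cover
- Max independent set = 7 - 3 = 4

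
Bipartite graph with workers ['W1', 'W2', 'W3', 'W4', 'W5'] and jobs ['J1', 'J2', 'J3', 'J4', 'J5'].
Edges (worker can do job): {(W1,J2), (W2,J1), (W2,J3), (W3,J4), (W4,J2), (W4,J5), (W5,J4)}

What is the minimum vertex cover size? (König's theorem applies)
Minimum vertex cover size = 4

By König's theorem: in bipartite graphs,
min vertex cover = max matching = 4

Maximum matching has size 4, so minimum vertex cover also has size 4.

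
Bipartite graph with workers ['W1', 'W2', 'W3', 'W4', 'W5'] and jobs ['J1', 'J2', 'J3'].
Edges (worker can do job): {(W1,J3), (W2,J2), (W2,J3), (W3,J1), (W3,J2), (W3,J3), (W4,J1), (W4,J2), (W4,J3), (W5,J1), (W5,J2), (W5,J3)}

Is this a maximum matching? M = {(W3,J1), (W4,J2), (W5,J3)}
Yes, size 3 is maximum

Proposed matching has size 3.
Maximum matching size for this graph: 3.

This is a maximum matching.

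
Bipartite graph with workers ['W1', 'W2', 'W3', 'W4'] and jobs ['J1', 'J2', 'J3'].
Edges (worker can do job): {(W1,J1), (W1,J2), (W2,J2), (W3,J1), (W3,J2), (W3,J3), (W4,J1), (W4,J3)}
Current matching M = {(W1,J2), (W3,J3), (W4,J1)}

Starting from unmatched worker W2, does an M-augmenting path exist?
No augmenting path from W2

Alternating search from W2 reaches jobs: {J1, J2, J3}.
Every reachable job is already matched in M, and following those matched edges back to workers exposes no further unvisited jobs.
No M-augmenting path from W2 exists.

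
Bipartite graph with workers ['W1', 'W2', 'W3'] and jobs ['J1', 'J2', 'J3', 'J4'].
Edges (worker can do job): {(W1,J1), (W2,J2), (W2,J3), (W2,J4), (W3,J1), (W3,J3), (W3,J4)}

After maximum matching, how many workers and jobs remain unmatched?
Unmatched: 0 workers, 1 jobs

Maximum matching size: 3
Workers: 3 total, 3 matched, 0 unmatched
Jobs: 4 total, 3 matched, 1 unmatched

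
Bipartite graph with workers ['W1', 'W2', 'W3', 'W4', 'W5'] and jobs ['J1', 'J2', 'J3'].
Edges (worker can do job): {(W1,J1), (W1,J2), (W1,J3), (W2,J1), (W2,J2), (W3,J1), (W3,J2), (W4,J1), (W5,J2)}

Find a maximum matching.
Matching: {(W1,J3), (W3,J2), (W4,J1)}

Maximum matching (size 3):
  W1 → J3
  W3 → J2
  W4 → J1

Each worker is assigned to at most one job, and each job to at most one worker.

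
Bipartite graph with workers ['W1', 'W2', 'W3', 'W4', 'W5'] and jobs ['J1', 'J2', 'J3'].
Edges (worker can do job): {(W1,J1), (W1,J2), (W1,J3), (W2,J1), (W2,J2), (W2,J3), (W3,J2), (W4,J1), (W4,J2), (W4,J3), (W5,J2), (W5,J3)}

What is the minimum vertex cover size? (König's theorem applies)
Minimum vertex cover size = 3

By König's theorem: in bipartite graphs,
min vertex cover = max matching = 3

Maximum matching has size 3, so minimum vertex cover also has size 3.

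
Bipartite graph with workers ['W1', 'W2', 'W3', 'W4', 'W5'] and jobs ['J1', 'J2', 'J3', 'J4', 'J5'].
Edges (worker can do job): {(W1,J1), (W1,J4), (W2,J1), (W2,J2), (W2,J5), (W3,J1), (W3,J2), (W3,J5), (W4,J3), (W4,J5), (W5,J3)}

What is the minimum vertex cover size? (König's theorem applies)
Minimum vertex cover size = 5

By König's theorem: in bipartite graphs,
min vertex cover = max matching = 5

Maximum matching has size 5, so minimum vertex cover also has size 5.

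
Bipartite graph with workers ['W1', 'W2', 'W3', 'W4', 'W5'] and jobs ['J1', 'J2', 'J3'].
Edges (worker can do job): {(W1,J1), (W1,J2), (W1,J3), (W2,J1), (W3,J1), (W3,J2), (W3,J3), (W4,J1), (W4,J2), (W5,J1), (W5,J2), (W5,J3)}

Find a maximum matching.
Matching: {(W3,J3), (W4,J1), (W5,J2)}

Maximum matching (size 3):
  W3 → J3
  W4 → J1
  W5 → J2

Each worker is assigned to at most one job, and each job to at most one worker.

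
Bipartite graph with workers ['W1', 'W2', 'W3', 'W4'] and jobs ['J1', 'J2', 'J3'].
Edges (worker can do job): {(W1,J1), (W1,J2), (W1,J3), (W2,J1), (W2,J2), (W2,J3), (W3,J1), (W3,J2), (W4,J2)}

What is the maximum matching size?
Maximum matching size = 3

Maximum matching: {(W1,J3), (W3,J1), (W4,J2)}
Size: 3

This assigns 3 workers to 3 distinct jobs.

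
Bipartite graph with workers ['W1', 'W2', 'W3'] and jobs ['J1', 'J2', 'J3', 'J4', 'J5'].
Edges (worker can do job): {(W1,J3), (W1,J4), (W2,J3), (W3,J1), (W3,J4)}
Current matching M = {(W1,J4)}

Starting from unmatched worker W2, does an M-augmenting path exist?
Yes: W2 → J3

An M-augmenting path alternates non-matching / matching edges, starting and ending at unmatched vertices.
Path: W2 → J3
(J3 is unmatched in M, so the path is augmenting.)
Flipping edges along this path would increase |M| from 1 to 2.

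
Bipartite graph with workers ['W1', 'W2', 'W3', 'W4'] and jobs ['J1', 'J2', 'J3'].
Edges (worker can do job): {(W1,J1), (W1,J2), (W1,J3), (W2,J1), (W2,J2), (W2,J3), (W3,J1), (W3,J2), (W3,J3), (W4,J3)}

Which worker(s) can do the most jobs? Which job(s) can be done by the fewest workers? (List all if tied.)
Most versatile: W1, W2, W3 (3 jobs); Least covered: J1, J2 (3 workers)

Worker degrees (jobs they can do): W1:3, W2:3, W3:3, W4:1
Job degrees (workers who can do it): J1:3, J2:3, J3:4

Maximum worker degree is 3, achieved by: W1, W2, W3
Minimum job degree is 3, achieved by: J1, J2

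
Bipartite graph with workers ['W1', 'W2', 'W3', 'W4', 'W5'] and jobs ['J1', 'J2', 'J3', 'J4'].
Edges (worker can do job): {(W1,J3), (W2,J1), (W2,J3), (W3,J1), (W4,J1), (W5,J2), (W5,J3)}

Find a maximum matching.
Matching: {(W1,J3), (W3,J1), (W5,J2)}

Maximum matching (size 3):
  W1 → J3
  W3 → J1
  W5 → J2

Each worker is assigned to at most one job, and each job to at most one worker.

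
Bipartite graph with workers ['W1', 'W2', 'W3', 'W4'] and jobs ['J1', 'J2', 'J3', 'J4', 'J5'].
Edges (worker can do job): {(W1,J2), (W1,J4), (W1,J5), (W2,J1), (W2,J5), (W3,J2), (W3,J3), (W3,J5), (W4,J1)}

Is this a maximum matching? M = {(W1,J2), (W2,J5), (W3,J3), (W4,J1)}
Yes, size 4 is maximum

Proposed matching has size 4.
Maximum matching size for this graph: 4.

This is a maximum matching.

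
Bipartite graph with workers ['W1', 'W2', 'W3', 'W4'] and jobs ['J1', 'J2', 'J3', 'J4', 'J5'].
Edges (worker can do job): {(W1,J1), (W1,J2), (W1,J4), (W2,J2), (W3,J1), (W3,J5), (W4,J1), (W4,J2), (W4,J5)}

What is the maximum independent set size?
Maximum independent set = 5

By König's theorem:
- Min vertex cover = Max matching = 4
- Max independent set = Total vertices - Min vertex cover
- Max independent set = 9 - 4 = 5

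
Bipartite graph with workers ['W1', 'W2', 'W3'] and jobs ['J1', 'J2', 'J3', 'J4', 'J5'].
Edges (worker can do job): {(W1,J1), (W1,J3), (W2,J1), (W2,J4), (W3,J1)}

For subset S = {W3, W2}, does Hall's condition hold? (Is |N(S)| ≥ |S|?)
Yes: |N(S)| = 2, |S| = 2

Subset S = {W3, W2}
Neighbors N(S) = {J1, J4}

|N(S)| = 2, |S| = 2
Hall's condition: |N(S)| ≥ |S| is satisfied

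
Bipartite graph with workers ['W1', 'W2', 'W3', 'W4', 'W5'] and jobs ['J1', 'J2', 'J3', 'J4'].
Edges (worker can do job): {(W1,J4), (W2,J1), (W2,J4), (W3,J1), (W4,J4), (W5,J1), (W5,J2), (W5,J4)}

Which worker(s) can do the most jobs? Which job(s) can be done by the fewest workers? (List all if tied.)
Most versatile: W5 (3 jobs); Least covered: J3 (0 workers)

Worker degrees (jobs they can do): W1:1, W2:2, W3:1, W4:1, W5:3
Job degrees (workers who can do it): J1:3, J2:1, J3:0, J4:4

Maximum worker degree is 3, achieved by: W5
Minimum job degree is 0, achieved by: J3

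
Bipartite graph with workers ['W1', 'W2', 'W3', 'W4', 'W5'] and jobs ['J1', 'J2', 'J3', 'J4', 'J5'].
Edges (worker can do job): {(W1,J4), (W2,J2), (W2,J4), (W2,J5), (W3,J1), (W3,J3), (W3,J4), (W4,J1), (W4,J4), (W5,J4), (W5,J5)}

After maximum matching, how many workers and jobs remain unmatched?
Unmatched: 0 workers, 0 jobs

Maximum matching size: 5
Workers: 5 total, 5 matched, 0 unmatched
Jobs: 5 total, 5 matched, 0 unmatched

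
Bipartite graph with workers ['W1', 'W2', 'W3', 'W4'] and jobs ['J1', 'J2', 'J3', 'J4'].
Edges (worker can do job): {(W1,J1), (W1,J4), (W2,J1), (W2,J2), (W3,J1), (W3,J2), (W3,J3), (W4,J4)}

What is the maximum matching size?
Maximum matching size = 4

Maximum matching: {(W1,J1), (W2,J2), (W3,J3), (W4,J4)}
Size: 4

This assigns 4 workers to 4 distinct jobs.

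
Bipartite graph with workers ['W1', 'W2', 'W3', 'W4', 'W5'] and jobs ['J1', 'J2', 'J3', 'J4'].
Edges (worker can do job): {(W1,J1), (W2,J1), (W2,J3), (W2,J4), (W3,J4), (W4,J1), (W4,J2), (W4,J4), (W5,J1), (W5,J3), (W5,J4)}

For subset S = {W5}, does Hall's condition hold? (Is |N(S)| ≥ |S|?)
Yes: |N(S)| = 3, |S| = 1

Subset S = {W5}
Neighbors N(S) = {J1, J3, J4}

|N(S)| = 3, |S| = 1
Hall's condition: |N(S)| ≥ |S| is satisfied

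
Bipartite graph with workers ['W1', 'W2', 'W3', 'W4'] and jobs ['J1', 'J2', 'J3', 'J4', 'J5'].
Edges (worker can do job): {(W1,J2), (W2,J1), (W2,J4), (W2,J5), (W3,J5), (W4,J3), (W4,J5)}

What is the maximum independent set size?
Maximum independent set = 5

By König's theorem:
- Min vertex cover = Max matching = 4
- Max independent set = Total vertices - Min vertex cover
- Max independent set = 9 - 4 = 5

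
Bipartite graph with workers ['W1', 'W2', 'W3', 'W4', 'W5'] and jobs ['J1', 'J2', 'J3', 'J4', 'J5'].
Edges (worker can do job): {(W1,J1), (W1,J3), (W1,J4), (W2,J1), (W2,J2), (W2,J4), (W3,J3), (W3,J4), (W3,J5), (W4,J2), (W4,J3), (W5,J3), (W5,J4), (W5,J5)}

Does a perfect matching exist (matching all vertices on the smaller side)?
Yes, perfect matching exists (size 5)

Perfect matching: {(W1,J1), (W2,J4), (W3,J5), (W4,J2), (W5,J3)}
All 5 vertices on the smaller side are matched.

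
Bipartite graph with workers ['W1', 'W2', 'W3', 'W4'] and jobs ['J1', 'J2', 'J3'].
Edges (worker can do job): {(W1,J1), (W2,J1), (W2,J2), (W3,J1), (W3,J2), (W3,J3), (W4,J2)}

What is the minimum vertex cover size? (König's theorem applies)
Minimum vertex cover size = 3

By König's theorem: in bipartite graphs,
min vertex cover = max matching = 3

Maximum matching has size 3, so minimum vertex cover also has size 3.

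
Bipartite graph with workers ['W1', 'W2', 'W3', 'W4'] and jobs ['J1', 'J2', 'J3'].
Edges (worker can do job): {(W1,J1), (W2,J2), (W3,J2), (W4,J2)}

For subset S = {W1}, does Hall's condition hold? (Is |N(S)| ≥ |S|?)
Yes: |N(S)| = 1, |S| = 1

Subset S = {W1}
Neighbors N(S) = {J1}

|N(S)| = 1, |S| = 1
Hall's condition: |N(S)| ≥ |S| is satisfied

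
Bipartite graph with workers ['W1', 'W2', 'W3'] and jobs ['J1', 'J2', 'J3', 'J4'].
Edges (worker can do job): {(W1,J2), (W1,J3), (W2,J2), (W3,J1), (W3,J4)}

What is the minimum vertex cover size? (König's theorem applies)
Minimum vertex cover size = 3

By König's theorem: in bipartite graphs,
min vertex cover = max matching = 3

Maximum matching has size 3, so minimum vertex cover also has size 3.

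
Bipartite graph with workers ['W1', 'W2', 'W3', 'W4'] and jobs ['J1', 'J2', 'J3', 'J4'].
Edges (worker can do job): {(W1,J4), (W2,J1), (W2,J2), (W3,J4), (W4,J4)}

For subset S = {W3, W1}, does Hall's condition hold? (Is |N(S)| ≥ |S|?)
No: |N(S)| = 1, |S| = 2

Subset S = {W3, W1}
Neighbors N(S) = {J4}

|N(S)| = 1, |S| = 2
Hall's condition: |N(S)| ≥ |S| is NOT satisfied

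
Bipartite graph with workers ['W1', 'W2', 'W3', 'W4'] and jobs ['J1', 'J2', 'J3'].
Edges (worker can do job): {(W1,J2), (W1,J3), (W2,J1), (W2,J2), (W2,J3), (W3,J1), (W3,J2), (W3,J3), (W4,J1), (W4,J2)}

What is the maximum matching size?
Maximum matching size = 3

Maximum matching: {(W2,J1), (W3,J3), (W4,J2)}
Size: 3

This assigns 3 workers to 3 distinct jobs.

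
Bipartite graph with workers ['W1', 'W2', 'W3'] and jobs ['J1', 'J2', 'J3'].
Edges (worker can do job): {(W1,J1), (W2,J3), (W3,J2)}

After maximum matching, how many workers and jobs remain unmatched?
Unmatched: 0 workers, 0 jobs

Maximum matching size: 3
Workers: 3 total, 3 matched, 0 unmatched
Jobs: 3 total, 3 matched, 0 unmatched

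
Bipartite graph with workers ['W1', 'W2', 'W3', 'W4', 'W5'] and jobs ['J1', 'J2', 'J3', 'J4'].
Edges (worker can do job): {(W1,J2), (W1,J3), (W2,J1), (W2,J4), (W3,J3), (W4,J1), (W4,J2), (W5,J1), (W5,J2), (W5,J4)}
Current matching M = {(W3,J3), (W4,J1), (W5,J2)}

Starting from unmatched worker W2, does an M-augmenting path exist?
Yes: W2 → J4

An M-augmenting path alternates non-matching / matching edges, starting and ending at unmatched vertices.
Path: W2 → J4
(J4 is unmatched in M, so the path is augmenting.)
Flipping edges along this path would increase |M| from 3 to 4.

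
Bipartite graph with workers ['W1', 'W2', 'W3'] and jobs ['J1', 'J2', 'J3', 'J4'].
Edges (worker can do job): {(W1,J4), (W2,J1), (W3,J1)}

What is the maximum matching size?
Maximum matching size = 2

Maximum matching: {(W1,J4), (W3,J1)}
Size: 2

This assigns 2 workers to 2 distinct jobs.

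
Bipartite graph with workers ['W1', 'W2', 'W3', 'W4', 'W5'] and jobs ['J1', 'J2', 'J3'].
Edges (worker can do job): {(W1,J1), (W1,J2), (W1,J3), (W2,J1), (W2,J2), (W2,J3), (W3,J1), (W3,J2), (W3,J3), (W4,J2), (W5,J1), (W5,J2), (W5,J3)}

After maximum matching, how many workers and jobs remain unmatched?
Unmatched: 2 workers, 0 jobs

Maximum matching size: 3
Workers: 5 total, 3 matched, 2 unmatched
Jobs: 3 total, 3 matched, 0 unmatched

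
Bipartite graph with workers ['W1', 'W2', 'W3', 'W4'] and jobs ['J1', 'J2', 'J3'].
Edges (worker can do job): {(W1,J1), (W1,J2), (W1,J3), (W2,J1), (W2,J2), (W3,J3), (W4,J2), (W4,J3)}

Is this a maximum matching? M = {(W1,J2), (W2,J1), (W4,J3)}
Yes, size 3 is maximum

Proposed matching has size 3.
Maximum matching size for this graph: 3.

This is a maximum matching.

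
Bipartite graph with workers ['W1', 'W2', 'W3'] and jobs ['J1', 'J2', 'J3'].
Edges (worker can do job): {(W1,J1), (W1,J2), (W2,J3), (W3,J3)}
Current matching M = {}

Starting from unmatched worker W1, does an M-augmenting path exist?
Yes: W1 → J1

An M-augmenting path alternates non-matching / matching edges, starting and ending at unmatched vertices.
Path: W1 → J1
(J1 is unmatched in M, so the path is augmenting.)
Flipping edges along this path would increase |M| from 0 to 1.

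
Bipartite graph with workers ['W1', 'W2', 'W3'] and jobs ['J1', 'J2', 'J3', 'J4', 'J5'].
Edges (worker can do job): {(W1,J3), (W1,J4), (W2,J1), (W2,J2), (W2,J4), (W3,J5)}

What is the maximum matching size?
Maximum matching size = 3

Maximum matching: {(W1,J3), (W2,J2), (W3,J5)}
Size: 3

This assigns 3 workers to 3 distinct jobs.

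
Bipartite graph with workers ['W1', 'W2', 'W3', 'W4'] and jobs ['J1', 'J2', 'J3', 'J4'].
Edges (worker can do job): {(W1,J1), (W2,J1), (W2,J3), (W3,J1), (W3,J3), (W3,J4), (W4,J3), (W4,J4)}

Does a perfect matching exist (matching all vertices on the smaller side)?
No, maximum matching has size 3 < 4

Maximum matching has size 3, need 4 for perfect matching.
Unmatched workers: ['W2']
Unmatched jobs: ['J2']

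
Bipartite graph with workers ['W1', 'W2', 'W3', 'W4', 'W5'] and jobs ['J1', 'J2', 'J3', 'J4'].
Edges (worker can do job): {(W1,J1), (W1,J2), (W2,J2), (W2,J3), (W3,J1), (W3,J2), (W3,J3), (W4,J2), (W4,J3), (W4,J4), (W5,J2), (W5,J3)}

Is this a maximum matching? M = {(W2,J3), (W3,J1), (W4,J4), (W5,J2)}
Yes, size 4 is maximum

Proposed matching has size 4.
Maximum matching size for this graph: 4.

This is a maximum matching.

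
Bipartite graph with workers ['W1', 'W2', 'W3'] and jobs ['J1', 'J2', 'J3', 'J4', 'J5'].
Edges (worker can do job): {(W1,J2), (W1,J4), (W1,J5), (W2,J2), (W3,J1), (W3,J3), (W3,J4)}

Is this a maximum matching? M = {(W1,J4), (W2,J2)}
No, size 2 is not maximum

Proposed matching has size 2.
Maximum matching size for this graph: 3.

This is NOT maximum - can be improved to size 3.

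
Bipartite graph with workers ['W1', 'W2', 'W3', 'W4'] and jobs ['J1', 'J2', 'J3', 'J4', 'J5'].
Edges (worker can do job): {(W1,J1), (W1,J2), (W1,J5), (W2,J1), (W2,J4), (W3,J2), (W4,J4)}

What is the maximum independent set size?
Maximum independent set = 5

By König's theorem:
- Min vertex cover = Max matching = 4
- Max independent set = Total vertices - Min vertex cover
- Max independent set = 9 - 4 = 5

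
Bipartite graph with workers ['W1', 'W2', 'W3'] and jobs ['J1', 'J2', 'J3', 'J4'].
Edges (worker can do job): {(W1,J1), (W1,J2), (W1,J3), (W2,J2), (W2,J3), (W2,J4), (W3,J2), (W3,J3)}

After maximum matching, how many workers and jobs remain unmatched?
Unmatched: 0 workers, 1 jobs

Maximum matching size: 3
Workers: 3 total, 3 matched, 0 unmatched
Jobs: 4 total, 3 matched, 1 unmatched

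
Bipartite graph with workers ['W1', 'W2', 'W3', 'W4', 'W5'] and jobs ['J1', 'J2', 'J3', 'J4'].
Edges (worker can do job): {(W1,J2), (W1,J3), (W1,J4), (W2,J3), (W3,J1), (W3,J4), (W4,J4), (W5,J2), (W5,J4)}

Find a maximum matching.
Matching: {(W1,J3), (W3,J1), (W4,J4), (W5,J2)}

Maximum matching (size 4):
  W1 → J3
  W3 → J1
  W4 → J4
  W5 → J2

Each worker is assigned to at most one job, and each job to at most one worker.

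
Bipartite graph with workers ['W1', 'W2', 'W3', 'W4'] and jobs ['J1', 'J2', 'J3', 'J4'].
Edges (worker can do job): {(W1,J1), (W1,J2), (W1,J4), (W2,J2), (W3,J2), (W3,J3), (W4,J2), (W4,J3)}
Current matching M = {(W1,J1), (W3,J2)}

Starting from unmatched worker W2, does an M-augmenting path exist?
Yes: W2 → J2 → W3 → J3

An M-augmenting path alternates non-matching / matching edges, starting and ending at unmatched vertices.
Path: W2 → J2 → W3 → J3
(J3 is unmatched in M, so the path is augmenting.)
Flipping edges along this path would increase |M| from 2 to 3.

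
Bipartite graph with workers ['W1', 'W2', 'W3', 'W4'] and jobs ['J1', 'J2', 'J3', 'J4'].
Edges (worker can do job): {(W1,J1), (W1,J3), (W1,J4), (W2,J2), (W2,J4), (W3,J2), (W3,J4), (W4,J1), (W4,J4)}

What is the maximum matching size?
Maximum matching size = 4

Maximum matching: {(W1,J3), (W2,J4), (W3,J2), (W4,J1)}
Size: 4

This assigns 4 workers to 4 distinct jobs.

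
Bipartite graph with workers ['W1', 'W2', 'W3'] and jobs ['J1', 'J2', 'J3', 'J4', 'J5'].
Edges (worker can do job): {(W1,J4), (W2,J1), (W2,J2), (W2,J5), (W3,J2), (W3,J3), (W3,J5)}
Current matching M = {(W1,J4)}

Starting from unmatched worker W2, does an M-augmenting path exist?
Yes: W2 → J5

An M-augmenting path alternates non-matching / matching edges, starting and ending at unmatched vertices.
Path: W2 → J5
(J5 is unmatched in M, so the path is augmenting.)
Flipping edges along this path would increase |M| from 1 to 2.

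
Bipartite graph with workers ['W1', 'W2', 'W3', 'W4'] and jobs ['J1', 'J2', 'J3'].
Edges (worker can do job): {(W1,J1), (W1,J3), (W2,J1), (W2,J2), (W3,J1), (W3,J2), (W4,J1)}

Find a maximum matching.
Matching: {(W1,J3), (W3,J2), (W4,J1)}

Maximum matching (size 3):
  W1 → J3
  W3 → J2
  W4 → J1

Each worker is assigned to at most one job, and each job to at most one worker.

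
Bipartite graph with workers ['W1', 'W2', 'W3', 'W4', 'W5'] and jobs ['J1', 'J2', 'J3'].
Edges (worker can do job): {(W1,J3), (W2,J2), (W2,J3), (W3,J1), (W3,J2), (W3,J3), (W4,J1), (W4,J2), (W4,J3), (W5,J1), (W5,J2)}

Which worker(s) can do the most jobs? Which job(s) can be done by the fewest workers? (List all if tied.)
Most versatile: W3, W4 (3 jobs); Least covered: J1 (3 workers)

Worker degrees (jobs they can do): W1:1, W2:2, W3:3, W4:3, W5:2
Job degrees (workers who can do it): J1:3, J2:4, J3:4

Maximum worker degree is 3, achieved by: W3, W4
Minimum job degree is 3, achieved by: J1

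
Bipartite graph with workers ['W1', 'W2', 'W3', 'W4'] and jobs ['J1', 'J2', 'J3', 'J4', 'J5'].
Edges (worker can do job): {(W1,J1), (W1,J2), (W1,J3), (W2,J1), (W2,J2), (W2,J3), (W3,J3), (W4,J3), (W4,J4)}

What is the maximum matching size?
Maximum matching size = 4

Maximum matching: {(W1,J1), (W2,J2), (W3,J3), (W4,J4)}
Size: 4

This assigns 4 workers to 4 distinct jobs.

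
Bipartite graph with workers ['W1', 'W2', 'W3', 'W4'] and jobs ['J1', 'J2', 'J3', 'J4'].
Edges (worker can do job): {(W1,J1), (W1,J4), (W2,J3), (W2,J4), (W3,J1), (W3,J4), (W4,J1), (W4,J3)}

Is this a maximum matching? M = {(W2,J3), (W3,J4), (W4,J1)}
Yes, size 3 is maximum

Proposed matching has size 3.
Maximum matching size for this graph: 3.

This is a maximum matching.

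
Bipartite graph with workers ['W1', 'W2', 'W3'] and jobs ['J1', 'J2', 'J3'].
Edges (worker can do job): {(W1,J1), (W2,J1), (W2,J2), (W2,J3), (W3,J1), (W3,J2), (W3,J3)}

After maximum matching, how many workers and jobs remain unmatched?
Unmatched: 0 workers, 0 jobs

Maximum matching size: 3
Workers: 3 total, 3 matched, 0 unmatched
Jobs: 3 total, 3 matched, 0 unmatched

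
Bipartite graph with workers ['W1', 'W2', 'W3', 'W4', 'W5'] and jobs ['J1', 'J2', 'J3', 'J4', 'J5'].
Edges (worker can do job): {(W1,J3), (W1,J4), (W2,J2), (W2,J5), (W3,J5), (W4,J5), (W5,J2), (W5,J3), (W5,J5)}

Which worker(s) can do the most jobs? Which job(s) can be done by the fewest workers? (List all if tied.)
Most versatile: W5 (3 jobs); Least covered: J1 (0 workers)

Worker degrees (jobs they can do): W1:2, W2:2, W3:1, W4:1, W5:3
Job degrees (workers who can do it): J1:0, J2:2, J3:2, J4:1, J5:4

Maximum worker degree is 3, achieved by: W5
Minimum job degree is 0, achieved by: J1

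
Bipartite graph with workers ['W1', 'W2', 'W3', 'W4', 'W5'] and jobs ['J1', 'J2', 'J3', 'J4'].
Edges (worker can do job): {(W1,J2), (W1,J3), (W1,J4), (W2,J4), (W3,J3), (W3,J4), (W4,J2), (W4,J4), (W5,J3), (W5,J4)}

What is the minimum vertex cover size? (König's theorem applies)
Minimum vertex cover size = 3

By König's theorem: in bipartite graphs,
min vertex cover = max matching = 3

Maximum matching has size 3, so minimum vertex cover also has size 3.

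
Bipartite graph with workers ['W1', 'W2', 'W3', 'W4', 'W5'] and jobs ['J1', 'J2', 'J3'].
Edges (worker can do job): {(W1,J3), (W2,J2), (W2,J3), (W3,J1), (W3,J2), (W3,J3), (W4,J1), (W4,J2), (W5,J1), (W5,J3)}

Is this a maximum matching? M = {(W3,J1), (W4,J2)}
No, size 2 is not maximum

Proposed matching has size 2.
Maximum matching size for this graph: 3.

This is NOT maximum - can be improved to size 3.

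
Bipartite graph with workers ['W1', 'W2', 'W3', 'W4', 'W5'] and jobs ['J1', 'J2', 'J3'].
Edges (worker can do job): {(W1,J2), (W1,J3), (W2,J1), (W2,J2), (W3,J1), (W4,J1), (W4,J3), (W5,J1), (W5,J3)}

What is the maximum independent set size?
Maximum independent set = 5

By König's theorem:
- Min vertex cover = Max matching = 3
- Max independent set = Total vertices - Min vertex cover
- Max independent set = 8 - 3 = 5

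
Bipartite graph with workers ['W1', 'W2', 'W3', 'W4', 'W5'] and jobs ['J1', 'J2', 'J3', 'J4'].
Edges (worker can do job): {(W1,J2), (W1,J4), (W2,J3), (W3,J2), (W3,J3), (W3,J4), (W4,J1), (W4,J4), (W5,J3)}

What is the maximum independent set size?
Maximum independent set = 5

By König's theorem:
- Min vertex cover = Max matching = 4
- Max independent set = Total vertices - Min vertex cover
- Max independent set = 9 - 4 = 5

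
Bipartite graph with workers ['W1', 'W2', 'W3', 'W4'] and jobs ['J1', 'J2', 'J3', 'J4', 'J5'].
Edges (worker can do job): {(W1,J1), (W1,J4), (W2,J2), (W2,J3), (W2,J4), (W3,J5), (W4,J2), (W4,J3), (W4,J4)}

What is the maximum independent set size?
Maximum independent set = 5

By König's theorem:
- Min vertex cover = Max matching = 4
- Max independent set = Total vertices - Min vertex cover
- Max independent set = 9 - 4 = 5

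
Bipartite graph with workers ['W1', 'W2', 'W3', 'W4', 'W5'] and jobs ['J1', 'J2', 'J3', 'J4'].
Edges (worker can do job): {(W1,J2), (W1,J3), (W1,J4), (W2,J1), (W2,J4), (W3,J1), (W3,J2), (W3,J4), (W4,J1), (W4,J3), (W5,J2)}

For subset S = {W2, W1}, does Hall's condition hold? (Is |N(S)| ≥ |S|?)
Yes: |N(S)| = 4, |S| = 2

Subset S = {W2, W1}
Neighbors N(S) = {J1, J2, J3, J4}

|N(S)| = 4, |S| = 2
Hall's condition: |N(S)| ≥ |S| is satisfied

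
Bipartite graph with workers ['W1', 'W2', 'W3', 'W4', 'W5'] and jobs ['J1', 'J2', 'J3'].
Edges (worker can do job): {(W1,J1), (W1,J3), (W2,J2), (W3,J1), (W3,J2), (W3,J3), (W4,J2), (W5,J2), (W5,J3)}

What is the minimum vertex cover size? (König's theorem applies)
Minimum vertex cover size = 3

By König's theorem: in bipartite graphs,
min vertex cover = max matching = 3

Maximum matching has size 3, so minimum vertex cover also has size 3.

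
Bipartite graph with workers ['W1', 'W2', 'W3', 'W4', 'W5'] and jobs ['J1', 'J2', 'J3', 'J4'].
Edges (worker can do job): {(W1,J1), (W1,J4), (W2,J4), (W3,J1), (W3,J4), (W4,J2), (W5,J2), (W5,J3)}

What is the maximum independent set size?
Maximum independent set = 5

By König's theorem:
- Min vertex cover = Max matching = 4
- Max independent set = Total vertices - Min vertex cover
- Max independent set = 9 - 4 = 5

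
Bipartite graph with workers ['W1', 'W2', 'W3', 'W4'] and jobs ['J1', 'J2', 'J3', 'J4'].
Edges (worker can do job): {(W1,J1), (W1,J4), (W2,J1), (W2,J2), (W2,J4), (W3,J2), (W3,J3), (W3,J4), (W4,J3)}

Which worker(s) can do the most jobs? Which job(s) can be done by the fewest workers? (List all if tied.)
Most versatile: W2, W3 (3 jobs); Least covered: J1, J2, J3 (2 workers)

Worker degrees (jobs they can do): W1:2, W2:3, W3:3, W4:1
Job degrees (workers who can do it): J1:2, J2:2, J3:2, J4:3

Maximum worker degree is 3, achieved by: W2, W3
Minimum job degree is 2, achieved by: J1, J2, J3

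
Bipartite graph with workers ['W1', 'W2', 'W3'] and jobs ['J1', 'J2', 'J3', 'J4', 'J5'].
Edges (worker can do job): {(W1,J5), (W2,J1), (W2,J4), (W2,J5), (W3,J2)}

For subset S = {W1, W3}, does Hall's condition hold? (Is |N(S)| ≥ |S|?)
Yes: |N(S)| = 2, |S| = 2

Subset S = {W1, W3}
Neighbors N(S) = {J2, J5}

|N(S)| = 2, |S| = 2
Hall's condition: |N(S)| ≥ |S| is satisfied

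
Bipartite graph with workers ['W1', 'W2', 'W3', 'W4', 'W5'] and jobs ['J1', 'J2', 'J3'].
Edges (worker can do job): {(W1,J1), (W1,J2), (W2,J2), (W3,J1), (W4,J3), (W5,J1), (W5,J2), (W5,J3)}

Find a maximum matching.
Matching: {(W3,J1), (W4,J3), (W5,J2)}

Maximum matching (size 3):
  W3 → J1
  W4 → J3
  W5 → J2

Each worker is assigned to at most one job, and each job to at most one worker.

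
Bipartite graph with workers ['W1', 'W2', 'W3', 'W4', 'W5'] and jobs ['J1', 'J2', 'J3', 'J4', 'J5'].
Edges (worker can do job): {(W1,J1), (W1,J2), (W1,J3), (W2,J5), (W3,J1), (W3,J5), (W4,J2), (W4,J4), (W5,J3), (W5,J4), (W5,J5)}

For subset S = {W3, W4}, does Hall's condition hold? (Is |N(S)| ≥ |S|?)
Yes: |N(S)| = 4, |S| = 2

Subset S = {W3, W4}
Neighbors N(S) = {J1, J2, J4, J5}

|N(S)| = 4, |S| = 2
Hall's condition: |N(S)| ≥ |S| is satisfied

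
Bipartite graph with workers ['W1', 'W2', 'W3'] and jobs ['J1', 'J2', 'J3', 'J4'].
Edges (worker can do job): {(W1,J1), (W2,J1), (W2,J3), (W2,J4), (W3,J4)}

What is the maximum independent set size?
Maximum independent set = 4

By König's theorem:
- Min vertex cover = Max matching = 3
- Max independent set = Total vertices - Min vertex cover
- Max independent set = 7 - 3 = 4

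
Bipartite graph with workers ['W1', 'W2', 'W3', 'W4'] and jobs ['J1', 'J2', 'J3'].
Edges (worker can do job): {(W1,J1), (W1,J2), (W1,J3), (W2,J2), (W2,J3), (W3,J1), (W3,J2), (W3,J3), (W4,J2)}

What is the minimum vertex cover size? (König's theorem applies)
Minimum vertex cover size = 3

By König's theorem: in bipartite graphs,
min vertex cover = max matching = 3

Maximum matching has size 3, so minimum vertex cover also has size 3.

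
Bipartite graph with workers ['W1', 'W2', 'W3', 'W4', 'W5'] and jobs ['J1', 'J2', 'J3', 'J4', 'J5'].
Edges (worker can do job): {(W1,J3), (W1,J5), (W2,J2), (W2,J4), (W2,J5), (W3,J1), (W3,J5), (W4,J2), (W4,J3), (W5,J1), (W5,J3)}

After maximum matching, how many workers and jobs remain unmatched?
Unmatched: 0 workers, 0 jobs

Maximum matching size: 5
Workers: 5 total, 5 matched, 0 unmatched
Jobs: 5 total, 5 matched, 0 unmatched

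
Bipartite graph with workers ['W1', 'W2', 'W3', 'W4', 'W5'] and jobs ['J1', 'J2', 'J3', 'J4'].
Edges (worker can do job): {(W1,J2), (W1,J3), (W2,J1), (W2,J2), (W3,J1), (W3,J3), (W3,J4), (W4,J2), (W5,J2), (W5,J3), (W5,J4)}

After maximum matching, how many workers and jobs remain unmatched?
Unmatched: 1 workers, 0 jobs

Maximum matching size: 4
Workers: 5 total, 4 matched, 1 unmatched
Jobs: 4 total, 4 matched, 0 unmatched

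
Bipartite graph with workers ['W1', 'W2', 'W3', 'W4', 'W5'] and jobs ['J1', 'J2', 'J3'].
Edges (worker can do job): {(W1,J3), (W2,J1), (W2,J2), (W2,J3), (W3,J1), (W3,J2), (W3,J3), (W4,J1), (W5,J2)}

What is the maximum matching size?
Maximum matching size = 3

Maximum matching: {(W1,J3), (W3,J1), (W5,J2)}
Size: 3

This assigns 3 workers to 3 distinct jobs.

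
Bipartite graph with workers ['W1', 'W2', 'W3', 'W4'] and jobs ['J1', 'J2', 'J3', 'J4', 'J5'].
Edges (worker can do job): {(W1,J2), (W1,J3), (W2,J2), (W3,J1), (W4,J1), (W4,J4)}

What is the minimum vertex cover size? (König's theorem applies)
Minimum vertex cover size = 4

By König's theorem: in bipartite graphs,
min vertex cover = max matching = 4

Maximum matching has size 4, so minimum vertex cover also has size 4.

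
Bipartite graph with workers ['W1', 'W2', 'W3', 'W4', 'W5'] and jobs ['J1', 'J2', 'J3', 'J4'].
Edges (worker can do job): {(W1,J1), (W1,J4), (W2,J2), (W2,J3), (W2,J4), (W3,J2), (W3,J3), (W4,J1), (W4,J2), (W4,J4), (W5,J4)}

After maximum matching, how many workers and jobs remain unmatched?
Unmatched: 1 workers, 0 jobs

Maximum matching size: 4
Workers: 5 total, 4 matched, 1 unmatched
Jobs: 4 total, 4 matched, 0 unmatched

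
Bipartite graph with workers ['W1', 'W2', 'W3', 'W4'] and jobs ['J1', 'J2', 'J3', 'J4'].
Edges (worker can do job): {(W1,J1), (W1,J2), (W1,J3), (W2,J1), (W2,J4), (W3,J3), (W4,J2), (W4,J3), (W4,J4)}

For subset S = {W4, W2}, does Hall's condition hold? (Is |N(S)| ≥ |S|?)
Yes: |N(S)| = 4, |S| = 2

Subset S = {W4, W2}
Neighbors N(S) = {J1, J2, J3, J4}

|N(S)| = 4, |S| = 2
Hall's condition: |N(S)| ≥ |S| is satisfied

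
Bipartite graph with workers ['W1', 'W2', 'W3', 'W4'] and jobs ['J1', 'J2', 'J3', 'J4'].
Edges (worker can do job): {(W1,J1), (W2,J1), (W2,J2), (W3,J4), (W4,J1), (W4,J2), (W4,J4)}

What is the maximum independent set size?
Maximum independent set = 5

By König's theorem:
- Min vertex cover = Max matching = 3
- Max independent set = Total vertices - Min vertex cover
- Max independent set = 8 - 3 = 5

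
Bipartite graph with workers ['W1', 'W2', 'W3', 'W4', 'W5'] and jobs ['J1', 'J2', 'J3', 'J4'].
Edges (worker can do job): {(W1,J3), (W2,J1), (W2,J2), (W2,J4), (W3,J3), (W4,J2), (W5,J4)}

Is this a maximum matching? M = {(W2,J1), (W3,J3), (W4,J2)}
No, size 3 is not maximum

Proposed matching has size 3.
Maximum matching size for this graph: 4.

This is NOT maximum - can be improved to size 4.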